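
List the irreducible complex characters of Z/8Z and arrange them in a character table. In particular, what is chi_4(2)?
Character table of Z/8Z (irreps indexed chi_0,...,chi_7 with chi_k(m) = zeta_8^(k*m), zeta_8 = exp(2*pi*i/8)):
  irrep \ class  {0} (size 1)  {1} (size 1)    {2} (size 1)  {3} (size 1)    {4} (size 1)  {5} (size 1)    {6} (size 1)  {7} (size 1)  
  chi_0          1             1               1             1               1             1               1             1             
  chi_1          1             exp(I*pi/4)     I             exp(3*I*pi/4)   -1            exp(-3*I*pi/4)  -I            exp(-I*pi/4)  
  chi_2          1             I               -1            -I              1             I               -1            -I            
  chi_3          1             exp(3*I*pi/4)   -I            exp(I*pi/4)     -1            exp(-I*pi/4)    I             exp(-3*I*pi/4)
  chi_4          1             -1              1             -1              1             -1              1             -1            
  chi_5          1             exp(-3*I*pi/4)  I             exp(-I*pi/4)    -1            exp(I*pi/4)     -I            exp(3*I*pi/4) 
  chi_6          1             -I              -1            I               1             -I              -1            I             
  chi_7          1             exp(-I*pi/4)    -I            exp(-3*I*pi/4)  -1            exp(3*I*pi/4)   I             exp(I*pi/4)   

Spot check: chi_4(2) = zeta_8^(4*2) = zeta_8^8 = 1.

Justification: Z/8Z is abelian, so all 8 irreducible complex representations are 1-dimensional. They are given by chi_k(m) = zeta_8^(k*m) for k = 0,...,7. Row orthogonality: sum_m chi_k(m) conj(chi_l(m)) = 8 * [k = l].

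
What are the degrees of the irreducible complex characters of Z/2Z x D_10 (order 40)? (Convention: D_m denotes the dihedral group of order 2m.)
Dimensions: 1, 1, 1, 1, 1, 1, 1, 1, 2, 2, 2, 2, 2, 2, 2, 2

Details: There are 16 irreducibles (= number of conjugacy classes). Their dimensions d_i satisfy sum d_i^2 = |G| = 40: 1 + 1 + 1 + 1 + 1 + 1 + 1 + 1 + 4 + 4 + 4 + 4 + 4 + 4 + 4 + 4 = 40. (For the product with Z/2Z: each of the 2 1-dim characters of Z/2Z tensors with each irrep of D_10, giving 2 copies of each D_10-dimension.)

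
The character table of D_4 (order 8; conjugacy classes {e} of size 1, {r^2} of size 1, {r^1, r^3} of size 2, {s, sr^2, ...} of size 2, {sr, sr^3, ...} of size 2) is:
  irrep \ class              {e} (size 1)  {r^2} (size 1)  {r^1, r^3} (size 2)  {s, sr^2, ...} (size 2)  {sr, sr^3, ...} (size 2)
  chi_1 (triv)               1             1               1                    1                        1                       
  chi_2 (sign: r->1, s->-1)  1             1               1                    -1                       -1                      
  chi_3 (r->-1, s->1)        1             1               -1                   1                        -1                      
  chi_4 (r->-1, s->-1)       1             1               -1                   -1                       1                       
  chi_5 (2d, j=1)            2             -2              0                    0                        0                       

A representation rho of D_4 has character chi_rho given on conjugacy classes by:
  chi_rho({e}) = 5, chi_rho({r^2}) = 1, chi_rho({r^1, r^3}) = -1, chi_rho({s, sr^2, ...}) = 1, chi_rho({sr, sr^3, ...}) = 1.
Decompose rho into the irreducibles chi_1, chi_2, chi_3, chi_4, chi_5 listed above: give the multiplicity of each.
Multiplicities: chi_1: 1, chi_2: 0, chi_3: 1, chi_4: 1, chi_5: 1.

Proof sketch: Use <chi_rho, chi> = (1/|G|) sum_C |C| * chi_rho(C) * conj(chi(C)) with |G| = 8 for each irreducible chi in the table:
  <chi_rho, chi_1> = (1/8)[1*(5)*conj(1) + 1*(1)*conj(1) + 2*(-1)*conj(1) + 2*(1)*conj(1) + 2*(1)*conj(1)]
      = (1/8)[(5) + (1) + (-2) + (2) + (2)] = 8/8 = 1
  <chi_rho, chi_2> = (1/8)[1*(5)*conj(1) + 1*(1)*conj(1) + 2*(-1)*conj(1) + 2*(1)*conj(-1) + 2*(1)*conj(-1)]
      = (1/8)[(5) + (1) + (-2) + (-2) + (-2)] = 0/8 = 0
  <chi_rho, chi_3> = (1/8)[1*(5)*conj(1) + 1*(1)*conj(1) + 2*(-1)*conj(-1) + 2*(1)*conj(1) + 2*(1)*conj(-1)]
      = (1/8)[(5) + (1) + (2) + (2) + (-2)] = 8/8 = 1
  <chi_rho, chi_4> = (1/8)[1*(5)*conj(1) + 1*(1)*conj(1) + 2*(-1)*conj(-1) + 2*(1)*conj(-1) + 2*(1)*conj(1)]
      = (1/8)[(5) + (1) + (2) + (-2) + (2)] = 8/8 = 1
  <chi_rho, chi_5> = (1/8)[1*(5)*conj(2) + 1*(1)*conj(-2) + 2*(-1)*conj(0) + 2*(1)*conj(0) + 2*(1)*conj(0)]
      = (1/8)[(10) + (-2) + (0) + (0) + (0)] = 8/8 = 1
Dimension check: dim(rho) = sum (mult * dim) = 1*1 + 0*1 + 1*1 + 1*1 + 1*2 = 5 = chi_rho(e) = 5.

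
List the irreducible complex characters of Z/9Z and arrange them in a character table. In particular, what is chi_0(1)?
Character table of Z/9Z (irreps indexed chi_0,...,chi_8 with chi_k(m) = zeta_9^(k*m), zeta_9 = exp(2*pi*i/9)):
  irrep \ class  {0} (size 1)  {1} (size 1)    {2} (size 1)    {3} (size 1)    {4} (size 1)    {5} (size 1)    {6} (size 1)    {7} (size 1)    {8} (size 1)  
  chi_0          1             1               1               1               1               1               1               1               1             
  chi_1          1             exp(2*I*pi/9)   exp(4*I*pi/9)   exp(2*I*pi/3)   exp(8*I*pi/9)   exp(-8*I*pi/9)  exp(-2*I*pi/3)  exp(-4*I*pi/9)  exp(-2*I*pi/9)
  chi_2          1             exp(4*I*pi/9)   exp(8*I*pi/9)   exp(-2*I*pi/3)  exp(-2*I*pi/9)  exp(2*I*pi/9)   exp(2*I*pi/3)   exp(-8*I*pi/9)  exp(-4*I*pi/9)
  chi_3          1             exp(2*I*pi/3)   exp(-2*I*pi/3)  1               exp(2*I*pi/3)   exp(-2*I*pi/3)  1               exp(2*I*pi/3)   exp(-2*I*pi/3)
  chi_4          1             exp(8*I*pi/9)   exp(-2*I*pi/9)  exp(2*I*pi/3)   exp(-4*I*pi/9)  exp(4*I*pi/9)   exp(-2*I*pi/3)  exp(2*I*pi/9)   exp(-8*I*pi/9)
  chi_5          1             exp(-8*I*pi/9)  exp(2*I*pi/9)   exp(-2*I*pi/3)  exp(4*I*pi/9)   exp(-4*I*pi/9)  exp(2*I*pi/3)   exp(-2*I*pi/9)  exp(8*I*pi/9) 
  chi_6          1             exp(-2*I*pi/3)  exp(2*I*pi/3)   1               exp(-2*I*pi/3)  exp(2*I*pi/3)   1               exp(-2*I*pi/3)  exp(2*I*pi/3) 
  chi_7          1             exp(-4*I*pi/9)  exp(-8*I*pi/9)  exp(2*I*pi/3)   exp(2*I*pi/9)   exp(-2*I*pi/9)  exp(-2*I*pi/3)  exp(8*I*pi/9)   exp(4*I*pi/9) 
  chi_8          1             exp(-2*I*pi/9)  exp(-4*I*pi/9)  exp(-2*I*pi/3)  exp(-8*I*pi/9)  exp(8*I*pi/9)   exp(2*I*pi/3)   exp(4*I*pi/9)   exp(2*I*pi/9) 

Spot check: chi_0(1) = zeta_9^(0*1) = zeta_9^0 = 1.

Working: Z/9Z is abelian, so all 9 irreducible complex representations are 1-dimensional. They are given by chi_k(m) = zeta_9^(k*m) for k = 0,...,8. Row orthogonality: sum_m chi_k(m) conj(chi_l(m)) = 9 * [k = l].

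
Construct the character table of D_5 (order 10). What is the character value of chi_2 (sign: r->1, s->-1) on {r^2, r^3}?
Conjugacy classes: {e} of size 1, {r^1, r^4} of size 2, {r^2, r^3} of size 2, {s, sr, ..., sr^4} of size 5.
Character table:
  irrep \ class              {e} (size 1)  {r^1, r^4} (size 2)  {r^2, r^3} (size 2)  {s, sr, ..., sr^4} (size 5)
  chi_1 (triv)               1             1                    1                    1                          
  chi_2 (sign: r->1, s->-1)  1             1                    1                    -1                         
  chi_3 (2d, j=1)            2             -1/2 + sqrt(5)/2     -sqrt(5)/2 - 1/2     0                          
  chi_4 (2d, j=2)            2             -sqrt(5)/2 - 1/2     -1/2 + sqrt(5)/2     0                          

Spot check: chi_2 (sign: r->1, s->-1) on {r^2, r^3} = 1.

Argument: D_5 has order 2*5 = 10 with 4 conjugacy classes, hence 4 irreducibles. Sum of squared dims 1 + 1 + 4 + 4 = 10 = |G|. Linear characters come from the abelianisation; the 2-dimensional irreps have character r^k -> 2*cos(2*pi*j*k/5), reflections -> 0.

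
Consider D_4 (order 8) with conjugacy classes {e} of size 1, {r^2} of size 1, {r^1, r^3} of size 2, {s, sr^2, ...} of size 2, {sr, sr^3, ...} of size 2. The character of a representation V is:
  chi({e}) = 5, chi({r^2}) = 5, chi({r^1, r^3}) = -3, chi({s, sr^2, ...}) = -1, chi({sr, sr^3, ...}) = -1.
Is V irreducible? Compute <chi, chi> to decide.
Not irreducible (reducible): <chi, chi> = 9 > 1.

<chi, chi> = (1/|G|) sum_C |C| * |chi(C)|^2 = (1/8)[1*|5|^2 + 1*|5|^2 + 2*|-3|^2 + 2*|-1|^2 + 2*|-1|^2]
  = (1/8)[(25) + (25) + (18) + (2) + (2)] = 72/8 = 9.
A character is irreducible iff <chi, chi> = 1, so this representation is reducible.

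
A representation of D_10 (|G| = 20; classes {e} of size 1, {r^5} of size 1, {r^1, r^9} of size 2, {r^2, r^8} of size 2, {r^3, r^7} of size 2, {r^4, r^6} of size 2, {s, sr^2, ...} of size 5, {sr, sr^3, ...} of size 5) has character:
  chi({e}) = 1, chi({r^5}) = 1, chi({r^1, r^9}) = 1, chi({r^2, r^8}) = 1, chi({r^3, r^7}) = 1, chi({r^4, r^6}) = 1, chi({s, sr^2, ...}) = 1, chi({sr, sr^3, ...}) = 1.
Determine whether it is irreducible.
Irreducible: <chi, chi> = 1.

Details: <chi, chi> = (1/|G|) sum_C |C| * |chi(C)|^2 = (1/20)[1*|1|^2 + 1*|1|^2 + 2*|1|^2 + 2*|1|^2 + 2*|1|^2 + 2*|1|^2 + 5*|1|^2 + 5*|1|^2]
  = (1/20)[(1) + (1) + (2) + (2) + (2) + (2) + (5) + (5)] = 20/20 = 1.
A character is irreducible iff <chi, chi> = 1, so this representation is irreducible.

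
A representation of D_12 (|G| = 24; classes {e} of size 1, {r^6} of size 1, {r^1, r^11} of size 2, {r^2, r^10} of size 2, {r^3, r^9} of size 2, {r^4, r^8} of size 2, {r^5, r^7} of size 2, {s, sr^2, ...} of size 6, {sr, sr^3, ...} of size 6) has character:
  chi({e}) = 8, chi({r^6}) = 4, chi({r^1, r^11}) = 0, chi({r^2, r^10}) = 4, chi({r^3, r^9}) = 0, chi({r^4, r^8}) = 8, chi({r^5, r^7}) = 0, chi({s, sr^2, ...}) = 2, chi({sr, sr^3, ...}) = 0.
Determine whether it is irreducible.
Not irreducible (reducible): <chi, chi> = 11 > 1.

Explanation: <chi, chi> = (1/|G|) sum_C |C| * |chi(C)|^2 = (1/24)[1*|8|^2 + 1*|4|^2 + 2*|0|^2 + 2*|4|^2 + 2*|0|^2 + 2*|8|^2 + 2*|0|^2 + 6*|2|^2 + 6*|0|^2]
  = (1/24)[(64) + (16) + (0) + (32) + (0) + (128) + (0) + (24) + (0)] = 264/24 = 11.
A character is irreducible iff <chi, chi> = 1, so this representation is reducible.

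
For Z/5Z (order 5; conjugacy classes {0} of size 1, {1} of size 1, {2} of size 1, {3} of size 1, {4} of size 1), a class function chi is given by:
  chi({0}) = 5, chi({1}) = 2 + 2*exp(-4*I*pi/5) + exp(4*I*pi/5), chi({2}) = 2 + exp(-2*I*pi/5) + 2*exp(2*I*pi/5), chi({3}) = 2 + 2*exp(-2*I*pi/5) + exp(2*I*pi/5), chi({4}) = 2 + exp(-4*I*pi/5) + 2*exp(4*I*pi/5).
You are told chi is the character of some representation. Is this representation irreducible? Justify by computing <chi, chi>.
Not irreducible (reducible): <chi, chi> = 9 > 1.

Reasoning: <chi, chi> = (1/|G|) sum_C |C| * |chi(C)|^2 = (1/5)[1*|5|^2 + 1*|2 + 2*exp(-4*I*pi/5) + exp(4*I*pi/5)|^2 + 1*|2 + exp(-2*I*pi/5) + 2*exp(2*I*pi/5)|^2 + 1*|2 + 2*exp(-2*I*pi/5) + exp(2*I*pi/5)|^2 + 1*|2 + exp(-4*I*pi/5) + 2*exp(4*I*pi/5)|^2]
  = (1/5)[(25) + (9 + 6*exp(-4*I*pi/5) + 2*exp(-2*I*pi/5) + 2*exp(2*I*pi/5) + 6*exp(4*I*pi/5)) + (9 + 6*exp(-2*I*pi/5) + 2*exp(-4*I*pi/5) + 2*exp(4*I*pi/5) + 6*exp(2*I*pi/5)) + (9 + 6*exp(-2*I*pi/5) + 2*exp(-4*I*pi/5) + 2*exp(4*I*pi/5) + 6*exp(2*I*pi/5)) + (9 + 6*exp(-4*I*pi/5) + 2*exp(-2*I*pi/5) + 2*exp(2*I*pi/5) + 6*exp(4*I*pi/5))] = 45/5 = 9.
(Exp terms are combined using exp(i*s)*conj(exp(i*t)) = exp(i*(s-t)), and sums of them are collapsed using the identity that for every m > 1 the m distinct m-th roots of unity sum to 0, e.g. 1 + exp(2*I*pi/3) + exp(-2*I*pi/3) = 0.)
A character is irreducible iff <chi, chi> = 1, so this representation is reducible.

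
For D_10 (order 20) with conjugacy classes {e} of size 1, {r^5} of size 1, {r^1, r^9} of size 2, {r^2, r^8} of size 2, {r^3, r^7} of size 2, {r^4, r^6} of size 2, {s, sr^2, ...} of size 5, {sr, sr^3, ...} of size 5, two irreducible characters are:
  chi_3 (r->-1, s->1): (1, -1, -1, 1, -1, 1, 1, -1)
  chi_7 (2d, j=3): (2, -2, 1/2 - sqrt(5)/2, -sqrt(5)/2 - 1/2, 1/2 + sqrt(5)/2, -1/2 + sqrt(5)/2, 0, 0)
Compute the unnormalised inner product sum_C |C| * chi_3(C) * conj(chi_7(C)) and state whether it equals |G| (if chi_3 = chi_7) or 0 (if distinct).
Sum = 0; so <chi_3, chi_7> = 0 (distinct irreducibles are orthogonal).

Justification: Compute term by term over conjugacy classes (|C| * chi_3(C) * conj(chi_7(C))):
  1*(1)*conj(2) + 1*(-1)*conj(-2) + 2*(-1)*conj(1/2 - sqrt(5)/2) + 2*(1)*conj(-sqrt(5)/2 - 1/2) + 2*(-1)*conj(1/2 + sqrt(5)/2) + 2*(1)*conj(-1/2 + sqrt(5)/2) + 5*(1)*conj(0) + 5*(-1)*conj(0)
  = (2) + (2) + (-1 + sqrt(5)) + (-sqrt(5) - 1) + (-sqrt(5) - 1) + (-1 + sqrt(5)) + (0) + (0)
  = 0.
Dividing by |G| = 20 gives 0/20 = 0, matching the row-orthogonality relation <chi_3, chi_7> = [chi_3 = chi_7].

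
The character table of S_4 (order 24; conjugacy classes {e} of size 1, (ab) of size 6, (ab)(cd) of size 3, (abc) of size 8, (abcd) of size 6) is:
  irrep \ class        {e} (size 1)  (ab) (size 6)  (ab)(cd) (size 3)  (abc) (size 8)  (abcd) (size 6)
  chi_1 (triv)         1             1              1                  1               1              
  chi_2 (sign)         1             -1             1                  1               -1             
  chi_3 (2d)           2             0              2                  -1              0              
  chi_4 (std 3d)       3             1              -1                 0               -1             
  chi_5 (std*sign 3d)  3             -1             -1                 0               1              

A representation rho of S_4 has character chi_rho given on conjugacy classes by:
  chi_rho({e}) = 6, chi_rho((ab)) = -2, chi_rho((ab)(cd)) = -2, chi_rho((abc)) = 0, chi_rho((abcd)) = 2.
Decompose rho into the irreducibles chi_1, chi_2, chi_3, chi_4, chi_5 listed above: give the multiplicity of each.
Multiplicities: chi_1: 0, chi_2: 0, chi_3: 0, chi_4: 0, chi_5: 2.

Explanation: Use <chi_rho, chi> = (1/|G|) sum_C |C| * chi_rho(C) * conj(chi(C)) with |G| = 24 for each irreducible chi in the table:
  <chi_rho, chi_1> = (1/24)[1*(6)*conj(1) + 6*(-2)*conj(1) + 3*(-2)*conj(1) + 8*(0)*conj(1) + 6*(2)*conj(1)]
      = (1/24)[(6) + (-12) + (-6) + (0) + (12)] = 0/24 = 0
  <chi_rho, chi_2> = (1/24)[1*(6)*conj(1) + 6*(-2)*conj(-1) + 3*(-2)*conj(1) + 8*(0)*conj(1) + 6*(2)*conj(-1)]
      = (1/24)[(6) + (12) + (-6) + (0) + (-12)] = 0/24 = 0
  <chi_rho, chi_3> = (1/24)[1*(6)*conj(2) + 6*(-2)*conj(0) + 3*(-2)*conj(2) + 8*(0)*conj(-1) + 6*(2)*conj(0)]
      = (1/24)[(12) + (0) + (-12) + (0) + (0)] = 0/24 = 0
  <chi_rho, chi_4> = (1/24)[1*(6)*conj(3) + 6*(-2)*conj(1) + 3*(-2)*conj(-1) + 8*(0)*conj(0) + 6*(2)*conj(-1)]
      = (1/24)[(18) + (-12) + (6) + (0) + (-12)] = 0/24 = 0
  <chi_rho, chi_5> = (1/24)[1*(6)*conj(3) + 6*(-2)*conj(-1) + 3*(-2)*conj(-1) + 8*(0)*conj(0) + 6*(2)*conj(1)]
      = (1/24)[(18) + (12) + (6) + (0) + (12)] = 48/24 = 2
Dimension check: dim(rho) = sum (mult * dim) = 0*1 + 0*1 + 0*2 + 0*3 + 2*3 = 6 = chi_rho(e) = 6.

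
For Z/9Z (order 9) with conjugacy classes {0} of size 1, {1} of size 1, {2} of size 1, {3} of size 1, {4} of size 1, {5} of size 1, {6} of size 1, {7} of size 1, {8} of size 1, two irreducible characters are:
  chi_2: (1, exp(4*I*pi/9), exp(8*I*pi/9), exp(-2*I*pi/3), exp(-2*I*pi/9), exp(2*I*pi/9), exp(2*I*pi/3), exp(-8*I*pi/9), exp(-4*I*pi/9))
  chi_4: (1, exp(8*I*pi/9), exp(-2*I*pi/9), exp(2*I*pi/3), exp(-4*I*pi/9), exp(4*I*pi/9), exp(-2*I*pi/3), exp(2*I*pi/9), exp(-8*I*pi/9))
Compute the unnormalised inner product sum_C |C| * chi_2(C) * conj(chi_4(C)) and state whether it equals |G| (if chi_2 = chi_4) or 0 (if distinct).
Sum = 0; so <chi_2, chi_4> = 0 (distinct irreducibles are orthogonal).

Reasoning: Compute term by term over conjugacy classes (|C| * chi_2(C) * conj(chi_4(C))):
  1*(1)*conj(1) + 1*(exp(4*I*pi/9))*conj(exp(8*I*pi/9)) + 1*(exp(8*I*pi/9))*conj(exp(-2*I*pi/9)) + 1*(exp(-2*I*pi/3))*conj(exp(2*I*pi/3)) + 1*(exp(-2*I*pi/9))*conj(exp(-4*I*pi/9)) + 1*(exp(2*I*pi/9))*conj(exp(4*I*pi/9)) + 1*(exp(2*I*pi/3))*conj(exp(-2*I*pi/3)) + 1*(exp(-8*I*pi/9))*conj(exp(2*I*pi/9)) + 1*(exp(-4*I*pi/9))*conj(exp(-8*I*pi/9))
  = (1) + (exp(-4*I*pi/9)) + (exp(-8*I*pi/9)) + (exp(2*I*pi/3)) + (exp(2*I*pi/9)) + (exp(-2*I*pi/9)) + (exp(-2*I*pi/3)) + (exp(8*I*pi/9)) + (exp(4*I*pi/9))
  = 0.
(Exp terms are combined using exp(i*s)*conj(exp(i*t)) = exp(i*(s-t)), and sums of them are collapsed using the identity that for every m > 1 the m distinct m-th roots of unity sum to 0, e.g. 1 + exp(2*I*pi/3) + exp(-2*I*pi/3) = 0.)
Dividing by |G| = 9 gives 0/9 = 0, matching the row-orthogonality relation <chi_2, chi_4> = [chi_2 = chi_4].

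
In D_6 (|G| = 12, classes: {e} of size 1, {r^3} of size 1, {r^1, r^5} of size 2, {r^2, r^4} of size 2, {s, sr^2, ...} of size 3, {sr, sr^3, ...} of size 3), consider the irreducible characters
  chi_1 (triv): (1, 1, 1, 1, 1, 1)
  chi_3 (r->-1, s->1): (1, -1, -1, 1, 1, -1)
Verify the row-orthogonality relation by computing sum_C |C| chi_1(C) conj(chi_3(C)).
Sum = 0; so <chi_1, chi_3> = 0 (distinct irreducibles are orthogonal).

Argument: Compute term by term over conjugacy classes (|C| * chi_1(C) * conj(chi_3(C))):
  1*(1)*conj(1) + 1*(1)*conj(-1) + 2*(1)*conj(-1) + 2*(1)*conj(1) + 3*(1)*conj(1) + 3*(1)*conj(-1)
  = (1) + (-1) + (-2) + (2) + (3) + (-3)
  = 0.
Dividing by |G| = 12 gives 0/12 = 0, matching the row-orthogonality relation <chi_1, chi_3> = [chi_1 = chi_3].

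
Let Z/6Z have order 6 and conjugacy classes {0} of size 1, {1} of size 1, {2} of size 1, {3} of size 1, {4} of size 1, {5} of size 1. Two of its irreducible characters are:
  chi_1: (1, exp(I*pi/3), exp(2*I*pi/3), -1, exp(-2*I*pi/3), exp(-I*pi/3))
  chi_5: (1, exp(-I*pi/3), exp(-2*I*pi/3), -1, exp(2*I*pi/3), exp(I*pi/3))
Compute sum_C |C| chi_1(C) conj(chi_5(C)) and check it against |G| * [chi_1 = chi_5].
Sum = 0; so <chi_1, chi_5> = 0 (distinct irreducibles are orthogonal).

Compute term by term over conjugacy classes (|C| * chi_1(C) * conj(chi_5(C))):
  1*(1)*conj(1) + 1*(exp(I*pi/3))*conj(exp(-I*pi/3)) + 1*(exp(2*I*pi/3))*conj(exp(-2*I*pi/3)) + 1*(-1)*conj(-1) + 1*(exp(-2*I*pi/3))*conj(exp(2*I*pi/3)) + 1*(exp(-I*pi/3))*conj(exp(I*pi/3))
  = (1) + (exp(2*I*pi/3)) + (exp(-2*I*pi/3)) + (1) + (exp(2*I*pi/3)) + (exp(-2*I*pi/3))
  = 0.
(Exp terms are combined using exp(i*s)*conj(exp(i*t)) = exp(i*(s-t)), and sums of them are collapsed using the identity that for every m > 1 the m distinct m-th roots of unity sum to 0, e.g. 1 + exp(2*I*pi/3) + exp(-2*I*pi/3) = 0.)
Dividing by |G| = 6 gives 0/6 = 0, matching the row-orthogonality relation <chi_1, chi_5> = [chi_1 = chi_5].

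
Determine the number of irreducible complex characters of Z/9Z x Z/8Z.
72

Solution. The number of irreducible complex representations of a finite group equals its number of conjugacy classes. Z/9Z x Z/8Z is abelian of order 72, so every element is its own conjugacy class: 72 classes, so Z/9Z x Z/8Z (order 72) has exactly 72 irreducible complex representations.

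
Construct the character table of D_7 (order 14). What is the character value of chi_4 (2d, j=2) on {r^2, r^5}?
Conjugacy classes: {e} of size 1, {r^1, r^6} of size 2, {r^2, r^5} of size 2, {r^3, r^4} of size 2, {s, sr, ..., sr^6} of size 7.
Character table:
  irrep \ class              {e} (size 1)  {r^1, r^6} (size 2)  {r^2, r^5} (size 2)  {r^3, r^4} (size 2)  {s, sr, ..., sr^6} (size 7)
  chi_1 (triv)               1             1                    1                    1                    1                          
  chi_2 (sign: r->1, s->-1)  1             1                    1                    1                    -1                         
  chi_3 (2d, j=1)            2             2*cos(2*pi/7)        -2*cos(3*pi/7)       -2*cos(pi/7)         0                          
  chi_4 (2d, j=2)            2             -2*cos(3*pi/7)       -2*cos(pi/7)         2*cos(2*pi/7)        0                          
  chi_5 (2d, j=3)            2             -2*cos(pi/7)         2*cos(2*pi/7)        -2*cos(3*pi/7)       0                          

Spot check: chi_4 (2d, j=2) on {r^2, r^5} = -2*cos(pi/7).

Reasoning: D_7 has order 2*7 = 14 with 5 conjugacy classes, hence 5 irreducibles. Sum of squared dims 1 + 1 + 4 + 4 + 4 = 14 = |G|. Linear characters come from the abelianisation; the 2-dimensional irreps have character r^k -> 2*cos(2*pi*j*k/7), reflections -> 0.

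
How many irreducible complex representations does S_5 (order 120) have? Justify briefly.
7

Justification: The number of irreducible complex representations of a finite group equals its number of conjugacy classes. Conjugacy classes in S_5 correspond to cycle types, i.e. partitions of 5; there are p(5) = 7 of them, so S_5 (order 120) has exactly 7 irreducible complex representations.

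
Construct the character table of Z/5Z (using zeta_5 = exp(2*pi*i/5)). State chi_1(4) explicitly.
Character table of Z/5Z (irreps indexed chi_0,...,chi_4 with chi_k(m) = zeta_5^(k*m), zeta_5 = exp(2*pi*i/5)):
  irrep \ class  {0} (size 1)  {1} (size 1)    {2} (size 1)    {3} (size 1)    {4} (size 1)  
  chi_0          1             1               1               1               1             
  chi_1          1             exp(2*I*pi/5)   exp(4*I*pi/5)   exp(-4*I*pi/5)  exp(-2*I*pi/5)
  chi_2          1             exp(4*I*pi/5)   exp(-2*I*pi/5)  exp(2*I*pi/5)   exp(-4*I*pi/5)
  chi_3          1             exp(-4*I*pi/5)  exp(2*I*pi/5)   exp(-2*I*pi/5)  exp(4*I*pi/5) 
  chi_4          1             exp(-2*I*pi/5)  exp(-4*I*pi/5)  exp(4*I*pi/5)   exp(2*I*pi/5) 

Spot check: chi_1(4) = zeta_5^(1*4) = zeta_5^4 = exp(-2*I*pi/5).

Solution. Z/5Z is abelian, so all 5 irreducible complex representations are 1-dimensional. They are given by chi_k(m) = zeta_5^(k*m) for k = 0,...,4. Row orthogonality: sum_m chi_k(m) conj(chi_l(m)) = 5 * [k = l].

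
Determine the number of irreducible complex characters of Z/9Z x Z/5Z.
45

Why: The number of irreducible complex representations of a finite group equals its number of conjugacy classes. Z/9Z x Z/5Z is abelian of order 45, so every element is its own conjugacy class: 45 classes, so Z/9Z x Z/5Z (order 45) has exactly 45 irreducible complex representations.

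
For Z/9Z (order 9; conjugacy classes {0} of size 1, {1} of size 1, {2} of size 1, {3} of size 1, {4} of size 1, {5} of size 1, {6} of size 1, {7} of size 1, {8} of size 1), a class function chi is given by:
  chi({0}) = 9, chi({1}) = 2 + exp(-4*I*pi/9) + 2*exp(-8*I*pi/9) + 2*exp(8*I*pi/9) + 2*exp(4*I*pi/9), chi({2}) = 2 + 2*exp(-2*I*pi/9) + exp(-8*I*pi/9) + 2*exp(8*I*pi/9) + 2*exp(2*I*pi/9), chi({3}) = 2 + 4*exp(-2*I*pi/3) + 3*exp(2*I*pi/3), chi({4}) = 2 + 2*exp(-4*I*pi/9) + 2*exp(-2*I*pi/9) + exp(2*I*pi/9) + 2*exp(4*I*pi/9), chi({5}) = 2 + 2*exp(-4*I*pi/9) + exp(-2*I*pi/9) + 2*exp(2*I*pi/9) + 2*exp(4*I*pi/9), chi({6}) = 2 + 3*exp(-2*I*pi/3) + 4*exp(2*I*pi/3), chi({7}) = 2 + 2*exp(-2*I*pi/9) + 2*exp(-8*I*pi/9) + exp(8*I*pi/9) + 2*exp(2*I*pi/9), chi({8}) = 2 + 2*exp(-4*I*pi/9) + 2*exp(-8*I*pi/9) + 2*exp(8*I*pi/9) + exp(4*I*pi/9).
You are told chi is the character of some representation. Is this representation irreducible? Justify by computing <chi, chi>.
Not irreducible (reducible): <chi, chi> = 17 > 1.

Argument: <chi, chi> = (1/|G|) sum_C |C| * |chi(C)|^2 = (1/9)[1*|9|^2 + 1*|2 + exp(-4*I*pi/9) + 2*exp(-8*I*pi/9) + 2*exp(8*I*pi/9) + 2*exp(4*I*pi/9)|^2 + 1*|2 + 2*exp(-2*I*pi/9) + exp(-8*I*pi/9) + 2*exp(8*I*pi/9) + 2*exp(2*I*pi/9)|^2 + 1*|2 + 4*exp(-2*I*pi/3) + 3*exp(2*I*pi/3)|^2 + 1*|2 + 2*exp(-4*I*pi/9) + 2*exp(-2*I*pi/9) + exp(2*I*pi/9) + 2*exp(4*I*pi/9)|^2 + 1*|2 + 2*exp(-4*I*pi/9) + exp(-2*I*pi/9) + 2*exp(2*I*pi/9) + 2*exp(4*I*pi/9)|^2 + 1*|2 + 3*exp(-2*I*pi/3) + 4*exp(2*I*pi/3)|^2 + 1*|2 + 2*exp(-2*I*pi/9) + 2*exp(-8*I*pi/9) + exp(8*I*pi/9) + 2*exp(2*I*pi/9)|^2 + 1*|2 + 2*exp(-4*I*pi/9) + 2*exp(-8*I*pi/9) + 2*exp(8*I*pi/9) + exp(4*I*pi/9)|^2]
  = (1/9)[(81) + (17 + 12*exp(-4*I*pi/9) + 6*exp(-2*I*pi/3) + 10*exp(-8*I*pi/9) + 4*exp(-2*I*pi/9) + 4*exp(2*I*pi/9) + 10*exp(8*I*pi/9) + 6*exp(2*I*pi/3) + 12*exp(4*I*pi/9)) + (17 + 10*exp(-2*I*pi/9) + 6*exp(-2*I*pi/3) + 12*exp(-8*I*pi/9) + 4*exp(-4*I*pi/9) + 4*exp(4*I*pi/9) + 12*exp(8*I*pi/9) + 6*exp(2*I*pi/3) + 10*exp(2*I*pi/9)) + (3) + (17 + 10*exp(-4*I*pi/9) + 12*exp(-2*I*pi/9) + 6*exp(-2*I*pi/3) + 4*exp(-8*I*pi/9) + 4*exp(8*I*pi/9) + 6*exp(2*I*pi/3) + 12*exp(2*I*pi/9) + 10*exp(4*I*pi/9)) + (17 + 10*exp(-4*I*pi/9) + 12*exp(-2*I*pi/9) + 6*exp(-2*I*pi/3) + 4*exp(-8*I*pi/9) + 4*exp(8*I*pi/9) + 6*exp(2*I*pi/3) + 12*exp(2*I*pi/9) + 10*exp(4*I*pi/9)) + (3) + (17 + 10*exp(-2*I*pi/9) + 6*exp(-2*I*pi/3) + 12*exp(-8*I*pi/9) + 4*exp(-4*I*pi/9) + 4*exp(4*I*pi/9) + 12*exp(8*I*pi/9) + 6*exp(2*I*pi/3) + 10*exp(2*I*pi/9)) + (17 + 12*exp(-4*I*pi/9) + 6*exp(-2*I*pi/3) + 10*exp(-8*I*pi/9) + 4*exp(-2*I*pi/9) + 4*exp(2*I*pi/9) + 10*exp(8*I*pi/9) + 6*exp(2*I*pi/3) + 12*exp(4*I*pi/9))] = 153/9 = 17.
(Exp terms are combined using exp(i*s)*conj(exp(i*t)) = exp(i*(s-t)), and sums of them are collapsed using the identity that for every m > 1 the m distinct m-th roots of unity sum to 0, e.g. 1 + exp(2*I*pi/3) + exp(-2*I*pi/3) = 0.)
A character is irreducible iff <chi, chi> = 1, so this representation is reducible.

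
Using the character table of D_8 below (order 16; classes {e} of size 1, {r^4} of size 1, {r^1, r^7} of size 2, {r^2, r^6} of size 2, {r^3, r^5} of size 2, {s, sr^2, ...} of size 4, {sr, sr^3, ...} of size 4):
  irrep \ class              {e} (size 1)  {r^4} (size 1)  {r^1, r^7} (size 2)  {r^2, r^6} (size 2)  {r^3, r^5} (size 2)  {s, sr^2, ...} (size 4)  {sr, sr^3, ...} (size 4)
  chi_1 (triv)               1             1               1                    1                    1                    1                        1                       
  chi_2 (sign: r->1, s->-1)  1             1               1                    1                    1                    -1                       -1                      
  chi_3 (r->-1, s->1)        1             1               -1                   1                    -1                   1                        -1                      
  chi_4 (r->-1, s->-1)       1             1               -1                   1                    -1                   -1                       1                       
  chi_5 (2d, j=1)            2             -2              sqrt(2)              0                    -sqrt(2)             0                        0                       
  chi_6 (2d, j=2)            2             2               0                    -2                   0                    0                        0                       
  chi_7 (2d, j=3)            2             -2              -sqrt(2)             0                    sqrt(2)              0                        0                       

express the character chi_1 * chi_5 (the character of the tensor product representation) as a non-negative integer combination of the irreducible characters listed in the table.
chi_1 tensor chi_5 = chi_5 (all other irreducibles have multiplicity 0).

Details: The character of a tensor product is the pointwise product (chi_1 * chi_5)(C) = chi_1(C) * chi_5(C):
  {e}: (1)*(2), {r^4}: (1)*(-2), {r^1, r^7}: (1)*(sqrt(2)), {r^2, r^6}: (1)*(0), {r^3, r^5}: (1)*(-sqrt(2)), {s, sr^2, ...}: (1)*(0), {sr, sr^3, ...}: (1)*(0)
so (chi_1 * chi_5) takes values
  {e} -> 2, {r^4} -> -2, {r^1, r^7} -> sqrt(2), {r^2, r^6} -> 0, {r^3, r^5} -> -sqrt(2), {s, sr^2, ...} -> 0, {sr, sr^3, ...} -> 0.
Now take the inner product of this character with each irreducible chi from the table, <chi_1*chi_5, chi> = (1/16) sum_C |C| (chi_1*chi_5)(C) conj(chi(C)):
  <chi_1*chi_5, chi_1> = (1/16)[1*(2)*conj(1) + 1*(-2)*conj(1) + 2*(sqrt(2))*conj(1) + 2*(0)*conj(1) + 2*(-sqrt(2))*conj(1) + 4*(0)*conj(1) + 4*(0)*conj(1)]
      = (1/16)[(2) + (-2) + (2*sqrt(2)) + (0) + (-2*sqrt(2)) + (0) + (0)] = 0/16 = 0
  <chi_1*chi_5, chi_2> = (1/16)[1*(2)*conj(1) + 1*(-2)*conj(1) + 2*(sqrt(2))*conj(1) + 2*(0)*conj(1) + 2*(-sqrt(2))*conj(1) + 4*(0)*conj(-1) + 4*(0)*conj(-1)]
      = (1/16)[(2) + (-2) + (2*sqrt(2)) + (0) + (-2*sqrt(2)) + (0) + (0)] = 0/16 = 0
  <chi_1*chi_5, chi_3> = (1/16)[1*(2)*conj(1) + 1*(-2)*conj(1) + 2*(sqrt(2))*conj(-1) + 2*(0)*conj(1) + 2*(-sqrt(2))*conj(-1) + 4*(0)*conj(1) + 4*(0)*conj(-1)]
      = (1/16)[(2) + (-2) + (-2*sqrt(2)) + (0) + (2*sqrt(2)) + (0) + (0)] = 0/16 = 0
  <chi_1*chi_5, chi_4> = (1/16)[1*(2)*conj(1) + 1*(-2)*conj(1) + 2*(sqrt(2))*conj(-1) + 2*(0)*conj(1) + 2*(-sqrt(2))*conj(-1) + 4*(0)*conj(-1) + 4*(0)*conj(1)]
      = (1/16)[(2) + (-2) + (-2*sqrt(2)) + (0) + (2*sqrt(2)) + (0) + (0)] = 0/16 = 0
  <chi_1*chi_5, chi_5> = (1/16)[1*(2)*conj(2) + 1*(-2)*conj(-2) + 2*(sqrt(2))*conj(sqrt(2)) + 2*(0)*conj(0) + 2*(-sqrt(2))*conj(-sqrt(2)) + 4*(0)*conj(0) + 4*(0)*conj(0)]
      = (1/16)[(4) + (4) + (4) + (0) + (4) + (0) + (0)] = 16/16 = 1
  <chi_1*chi_5, chi_6> = (1/16)[1*(2)*conj(2) + 1*(-2)*conj(2) + 2*(sqrt(2))*conj(0) + 2*(0)*conj(-2) + 2*(-sqrt(2))*conj(0) + 4*(0)*conj(0) + 4*(0)*conj(0)]
      = (1/16)[(4) + (-4) + (0) + (0) + (0) + (0) + (0)] = 0/16 = 0
  <chi_1*chi_5, chi_7> = (1/16)[1*(2)*conj(2) + 1*(-2)*conj(-2) + 2*(sqrt(2))*conj(-sqrt(2)) + 2*(0)*conj(0) + 2*(-sqrt(2))*conj(sqrt(2)) + 4*(0)*conj(0) + 4*(0)*conj(0)]
      = (1/16)[(4) + (4) + (-4) + (0) + (-4) + (0) + (0)] = 0/16 = 0
Hence the multiplicities are chi_5: 1. Dimension check: dim(chi_1)*dim(chi_5) = 1*2 = 2 and sum (mult * dim) = 1*2 = 2.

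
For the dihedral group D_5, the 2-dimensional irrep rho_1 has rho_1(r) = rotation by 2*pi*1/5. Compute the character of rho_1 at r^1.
chi_{rho_1}(r^1) = 2*cos(2*pi*1*1/5) = -1/2 + sqrt(5)/2

Details: rho_1(r^1) is rotation by angle 2*pi*1*1/5, whose trace is 2*cos(2*pi*1*1/5) = -1/2 + sqrt(5)/2.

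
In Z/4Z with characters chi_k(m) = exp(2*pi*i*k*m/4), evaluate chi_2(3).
chi_2(3) = zeta_4^6 = -1

Working: chi_2(3) = zeta_4^(2*3) = zeta_4^6. Since zeta_4^4 = 1, this equals zeta_4^2 = exp(2*pi*i*2/4) = -1.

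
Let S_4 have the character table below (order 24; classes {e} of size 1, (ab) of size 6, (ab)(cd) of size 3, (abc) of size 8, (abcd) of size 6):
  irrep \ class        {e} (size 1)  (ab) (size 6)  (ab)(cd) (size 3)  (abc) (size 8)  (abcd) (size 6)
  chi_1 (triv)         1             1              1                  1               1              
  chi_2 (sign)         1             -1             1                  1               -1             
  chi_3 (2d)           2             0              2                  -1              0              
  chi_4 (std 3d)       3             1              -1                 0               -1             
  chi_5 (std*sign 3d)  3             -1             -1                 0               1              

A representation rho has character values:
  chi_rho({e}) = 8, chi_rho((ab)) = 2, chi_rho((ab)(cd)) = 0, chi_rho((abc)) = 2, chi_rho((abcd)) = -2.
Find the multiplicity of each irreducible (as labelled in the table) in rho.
Multiplicities: chi_1: 1, chi_2: 1, chi_3: 0, chi_4: 2, chi_5: 0.

Explanation: Use <chi_rho, chi> = (1/|G|) sum_C |C| * chi_rho(C) * conj(chi(C)) with |G| = 24 for each irreducible chi in the table:
  <chi_rho, chi_1> = (1/24)[1*(8)*conj(1) + 6*(2)*conj(1) + 3*(0)*conj(1) + 8*(2)*conj(1) + 6*(-2)*conj(1)]
      = (1/24)[(8) + (12) + (0) + (16) + (-12)] = 24/24 = 1
  <chi_rho, chi_2> = (1/24)[1*(8)*conj(1) + 6*(2)*conj(-1) + 3*(0)*conj(1) + 8*(2)*conj(1) + 6*(-2)*conj(-1)]
      = (1/24)[(8) + (-12) + (0) + (16) + (12)] = 24/24 = 1
  <chi_rho, chi_3> = (1/24)[1*(8)*conj(2) + 6*(2)*conj(0) + 3*(0)*conj(2) + 8*(2)*conj(-1) + 6*(-2)*conj(0)]
      = (1/24)[(16) + (0) + (0) + (-16) + (0)] = 0/24 = 0
  <chi_rho, chi_4> = (1/24)[1*(8)*conj(3) + 6*(2)*conj(1) + 3*(0)*conj(-1) + 8*(2)*conj(0) + 6*(-2)*conj(-1)]
      = (1/24)[(24) + (12) + (0) + (0) + (12)] = 48/24 = 2
  <chi_rho, chi_5> = (1/24)[1*(8)*conj(3) + 6*(2)*conj(-1) + 3*(0)*conj(-1) + 8*(2)*conj(0) + 6*(-2)*conj(1)]
      = (1/24)[(24) + (-12) + (0) + (0) + (-12)] = 0/24 = 0
Dimension check: dim(rho) = sum (mult * dim) = 1*1 + 1*1 + 0*2 + 2*3 + 0*3 = 8 = chi_rho(e) = 8.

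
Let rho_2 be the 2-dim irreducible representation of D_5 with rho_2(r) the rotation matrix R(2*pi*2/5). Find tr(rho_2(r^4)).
chi_{rho_2}(r^4) = 2*cos(2*pi*2*4/5) = -sqrt(5)/2 - 1/2

rho_2(r^4) is rotation by angle 2*pi*2*4/5, whose trace is 2*cos(2*pi*2*4/5) = -sqrt(5)/2 - 1/2.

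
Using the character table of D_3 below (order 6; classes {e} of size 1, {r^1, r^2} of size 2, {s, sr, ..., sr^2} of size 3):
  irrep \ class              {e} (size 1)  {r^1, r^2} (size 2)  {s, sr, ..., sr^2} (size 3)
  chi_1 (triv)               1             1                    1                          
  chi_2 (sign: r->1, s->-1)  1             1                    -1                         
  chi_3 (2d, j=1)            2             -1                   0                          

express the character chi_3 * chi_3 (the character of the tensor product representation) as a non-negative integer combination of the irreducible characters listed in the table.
chi_3 tensor chi_3 = chi_1 + chi_2 + chi_3 (all other irreducibles have multiplicity 0).

Proof sketch: The character of a tensor product is the pointwise product (chi_3 * chi_3)(C) = chi_3(C) * chi_3(C):
  {e}: (2)*(2), {r^1, r^2}: (-1)*(-1), {s, sr, ..., sr^2}: (0)*(0)
so (chi_3 * chi_3) takes values
  {e} -> 4, {r^1, r^2} -> 1, {s, sr, ..., sr^2} -> 0.
Now take the inner product of this character with each irreducible chi from the table, <chi_3*chi_3, chi> = (1/6) sum_C |C| (chi_3*chi_3)(C) conj(chi(C)):
  <chi_3*chi_3, chi_1> = (1/6)[1*(4)*conj(1) + 2*(1)*conj(1) + 3*(0)*conj(1)]
      = (1/6)[(4) + (2) + (0)] = 6/6 = 1
  <chi_3*chi_3, chi_2> = (1/6)[1*(4)*conj(1) + 2*(1)*conj(1) + 3*(0)*conj(-1)]
      = (1/6)[(4) + (2) + (0)] = 6/6 = 1
  <chi_3*chi_3, chi_3> = (1/6)[1*(4)*conj(2) + 2*(1)*conj(-1) + 3*(0)*conj(0)]
      = (1/6)[(8) + (-2) + (0)] = 6/6 = 1
Hence the multiplicities are chi_1: 1, chi_2: 1, chi_3: 1. Dimension check: dim(chi_3)*dim(chi_3) = 2*2 = 4 and sum (mult * dim) = 1*1 + 1*1 + 1*2 = 4.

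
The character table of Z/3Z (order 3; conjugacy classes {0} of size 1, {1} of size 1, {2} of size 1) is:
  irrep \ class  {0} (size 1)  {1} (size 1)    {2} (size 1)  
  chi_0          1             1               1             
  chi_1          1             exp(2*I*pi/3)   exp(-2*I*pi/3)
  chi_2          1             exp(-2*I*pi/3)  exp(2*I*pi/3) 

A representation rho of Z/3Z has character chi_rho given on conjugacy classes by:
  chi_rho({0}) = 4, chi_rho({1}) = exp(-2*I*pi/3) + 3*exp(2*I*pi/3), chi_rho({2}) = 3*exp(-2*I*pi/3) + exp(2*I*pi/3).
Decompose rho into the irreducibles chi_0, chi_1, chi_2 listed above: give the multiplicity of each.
Multiplicities: chi_0: 0, chi_1: 3, chi_2: 1.

Argument: Use <chi_rho, chi> = (1/|G|) sum_C |C| * chi_rho(C) * conj(chi(C)) with |G| = 3 for each irreducible chi in the table:
  <chi_rho, chi_0> = (1/3)[1*(4)*conj(1) + 1*(exp(-2*I*pi/3) + 3*exp(2*I*pi/3))*conj(1) + 1*(3*exp(-2*I*pi/3) + exp(2*I*pi/3))*conj(1)]
      = (1/3)[(4) + (exp(-2*I*pi/3) + 3*exp(2*I*pi/3)) + (3*exp(-2*I*pi/3) + exp(2*I*pi/3))] = 0/3 = 0
  <chi_rho, chi_1> = (1/3)[1*(4)*conj(1) + 1*(exp(-2*I*pi/3) + 3*exp(2*I*pi/3))*conj(exp(2*I*pi/3)) + 1*(3*exp(-2*I*pi/3) + exp(2*I*pi/3))*conj(exp(-2*I*pi/3))]
      = (1/3)[(4) + (3 + exp(2*I*pi/3)) + (3 + exp(-2*I*pi/3))] = 9/3 = 3
  <chi_rho, chi_2> = (1/3)[1*(4)*conj(1) + 1*(exp(-2*I*pi/3) + 3*exp(2*I*pi/3))*conj(exp(-2*I*pi/3)) + 1*(3*exp(-2*I*pi/3) + exp(2*I*pi/3))*conj(exp(2*I*pi/3))]
      = (1/3)[(4) + (1 + 3*exp(-2*I*pi/3)) + (1 + 3*exp(2*I*pi/3))] = 3/3 = 1
(Exp terms are combined using exp(i*s)*conj(exp(i*t)) = exp(i*(s-t)), and sums of them are collapsed using the identity that for every m > 1 the m distinct m-th roots of unity sum to 0, e.g. 1 + exp(2*I*pi/3) + exp(-2*I*pi/3) = 0.)
Dimension check: dim(rho) = sum (mult * dim) = 0*1 + 3*1 + 1*1 = 4 = chi_rho(e) = 4.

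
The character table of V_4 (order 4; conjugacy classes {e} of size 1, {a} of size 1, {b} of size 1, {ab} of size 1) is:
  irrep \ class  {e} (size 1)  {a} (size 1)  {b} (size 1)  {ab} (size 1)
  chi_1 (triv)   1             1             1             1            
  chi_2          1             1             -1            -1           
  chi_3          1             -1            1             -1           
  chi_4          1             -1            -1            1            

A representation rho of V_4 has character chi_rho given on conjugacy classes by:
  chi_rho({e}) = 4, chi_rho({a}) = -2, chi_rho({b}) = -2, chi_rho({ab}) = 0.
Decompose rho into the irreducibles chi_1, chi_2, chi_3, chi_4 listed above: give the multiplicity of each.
Multiplicities: chi_1: 0, chi_2: 1, chi_3: 1, chi_4: 2.

Justification: Use <chi_rho, chi> = (1/|G|) sum_C |C| * chi_rho(C) * conj(chi(C)) with |G| = 4 for each irreducible chi in the table:
  <chi_rho, chi_1> = (1/4)[1*(4)*conj(1) + 1*(-2)*conj(1) + 1*(-2)*conj(1) + 1*(0)*conj(1)]
      = (1/4)[(4) + (-2) + (-2) + (0)] = 0/4 = 0
  <chi_rho, chi_2> = (1/4)[1*(4)*conj(1) + 1*(-2)*conj(1) + 1*(-2)*conj(-1) + 1*(0)*conj(-1)]
      = (1/4)[(4) + (-2) + (2) + (0)] = 4/4 = 1
  <chi_rho, chi_3> = (1/4)[1*(4)*conj(1) + 1*(-2)*conj(-1) + 1*(-2)*conj(1) + 1*(0)*conj(-1)]
      = (1/4)[(4) + (2) + (-2) + (0)] = 4/4 = 1
  <chi_rho, chi_4> = (1/4)[1*(4)*conj(1) + 1*(-2)*conj(-1) + 1*(-2)*conj(-1) + 1*(0)*conj(1)]
      = (1/4)[(4) + (2) + (2) + (0)] = 8/4 = 2
Dimension check: dim(rho) = sum (mult * dim) = 0*1 + 1*1 + 1*1 + 2*1 = 4 = chi_rho(e) = 4.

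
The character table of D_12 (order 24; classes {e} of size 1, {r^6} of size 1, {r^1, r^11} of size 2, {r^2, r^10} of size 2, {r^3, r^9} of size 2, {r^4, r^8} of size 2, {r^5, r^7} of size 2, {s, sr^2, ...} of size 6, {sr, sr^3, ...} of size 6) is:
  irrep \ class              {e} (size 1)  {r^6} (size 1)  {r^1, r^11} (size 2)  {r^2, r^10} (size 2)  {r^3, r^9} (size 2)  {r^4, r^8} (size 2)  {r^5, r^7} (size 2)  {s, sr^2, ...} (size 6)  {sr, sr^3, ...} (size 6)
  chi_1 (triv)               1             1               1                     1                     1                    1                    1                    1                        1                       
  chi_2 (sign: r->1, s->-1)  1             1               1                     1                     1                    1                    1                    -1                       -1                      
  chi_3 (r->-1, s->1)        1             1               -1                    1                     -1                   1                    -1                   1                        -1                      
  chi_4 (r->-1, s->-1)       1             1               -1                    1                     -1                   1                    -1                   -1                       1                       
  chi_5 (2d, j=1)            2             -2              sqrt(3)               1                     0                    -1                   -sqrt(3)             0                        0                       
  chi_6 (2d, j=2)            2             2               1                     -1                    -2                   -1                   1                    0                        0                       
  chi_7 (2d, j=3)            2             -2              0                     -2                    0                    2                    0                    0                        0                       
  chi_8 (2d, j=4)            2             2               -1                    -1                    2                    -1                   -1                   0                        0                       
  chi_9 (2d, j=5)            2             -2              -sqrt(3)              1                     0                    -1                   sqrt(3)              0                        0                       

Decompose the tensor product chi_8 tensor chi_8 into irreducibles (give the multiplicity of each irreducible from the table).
chi_8 tensor chi_8 = chi_1 + chi_2 + chi_8 (all other irreducibles have multiplicity 0).

Solution. The character of a tensor product is the pointwise product (chi_8 * chi_8)(C) = chi_8(C) * chi_8(C):
  {e}: (2)*(2), {r^6}: (2)*(2), {r^1, r^11}: (-1)*(-1), {r^2, r^10}: (-1)*(-1), {r^3, r^9}: (2)*(2), {r^4, r^8}: (-1)*(-1), {r^5, r^7}: (-1)*(-1), {s, sr^2, ...}: (0)*(0), {sr, sr^3, ...}: (0)*(0)
so (chi_8 * chi_8) takes values
  {e} -> 4, {r^6} -> 4, {r^1, r^11} -> 1, {r^2, r^10} -> 1, {r^3, r^9} -> 4, {r^4, r^8} -> 1, {r^5, r^7} -> 1, {s, sr^2, ...} -> 0, {sr, sr^3, ...} -> 0.
Now take the inner product of this character with each irreducible chi from the table, <chi_8*chi_8, chi> = (1/24) sum_C |C| (chi_8*chi_8)(C) conj(chi(C)):
  <chi_8*chi_8, chi_1> = (1/24)[1*(4)*conj(1) + 1*(4)*conj(1) + 2*(1)*conj(1) + 2*(1)*conj(1) + 2*(4)*conj(1) + 2*(1)*conj(1) + 2*(1)*conj(1) + 6*(0)*conj(1) + 6*(0)*conj(1)]
      = (1/24)[(4) + (4) + (2) + (2) + (8) + (2) + (2) + (0) + (0)] = 24/24 = 1
  <chi_8*chi_8, chi_2> = (1/24)[1*(4)*conj(1) + 1*(4)*conj(1) + 2*(1)*conj(1) + 2*(1)*conj(1) + 2*(4)*conj(1) + 2*(1)*conj(1) + 2*(1)*conj(1) + 6*(0)*conj(-1) + 6*(0)*conj(-1)]
      = (1/24)[(4) + (4) + (2) + (2) + (8) + (2) + (2) + (0) + (0)] = 24/24 = 1
  <chi_8*chi_8, chi_3> = (1/24)[1*(4)*conj(1) + 1*(4)*conj(1) + 2*(1)*conj(-1) + 2*(1)*conj(1) + 2*(4)*conj(-1) + 2*(1)*conj(1) + 2*(1)*conj(-1) + 6*(0)*conj(1) + 6*(0)*conj(-1)]
      = (1/24)[(4) + (4) + (-2) + (2) + (-8) + (2) + (-2) + (0) + (0)] = 0/24 = 0
  <chi_8*chi_8, chi_4> = (1/24)[1*(4)*conj(1) + 1*(4)*conj(1) + 2*(1)*conj(-1) + 2*(1)*conj(1) + 2*(4)*conj(-1) + 2*(1)*conj(1) + 2*(1)*conj(-1) + 6*(0)*conj(-1) + 6*(0)*conj(1)]
      = (1/24)[(4) + (4) + (-2) + (2) + (-8) + (2) + (-2) + (0) + (0)] = 0/24 = 0
  <chi_8*chi_8, chi_5> = (1/24)[1*(4)*conj(2) + 1*(4)*conj(-2) + 2*(1)*conj(sqrt(3)) + 2*(1)*conj(1) + 2*(4)*conj(0) + 2*(1)*conj(-1) + 2*(1)*conj(-sqrt(3)) + 6*(0)*conj(0) + 6*(0)*conj(0)]
      = (1/24)[(8) + (-8) + (2*sqrt(3)) + (2) + (0) + (-2) + (-2*sqrt(3)) + (0) + (0)] = 0/24 = 0
  <chi_8*chi_8, chi_6> = (1/24)[1*(4)*conj(2) + 1*(4)*conj(2) + 2*(1)*conj(1) + 2*(1)*conj(-1) + 2*(4)*conj(-2) + 2*(1)*conj(-1) + 2*(1)*conj(1) + 6*(0)*conj(0) + 6*(0)*conj(0)]
      = (1/24)[(8) + (8) + (2) + (-2) + (-16) + (-2) + (2) + (0) + (0)] = 0/24 = 0
  <chi_8*chi_8, chi_7> = (1/24)[1*(4)*conj(2) + 1*(4)*conj(-2) + 2*(1)*conj(0) + 2*(1)*conj(-2) + 2*(4)*conj(0) + 2*(1)*conj(2) + 2*(1)*conj(0) + 6*(0)*conj(0) + 6*(0)*conj(0)]
      = (1/24)[(8) + (-8) + (0) + (-4) + (0) + (4) + (0) + (0) + (0)] = 0/24 = 0
  <chi_8*chi_8, chi_8> = (1/24)[1*(4)*conj(2) + 1*(4)*conj(2) + 2*(1)*conj(-1) + 2*(1)*conj(-1) + 2*(4)*conj(2) + 2*(1)*conj(-1) + 2*(1)*conj(-1) + 6*(0)*conj(0) + 6*(0)*conj(0)]
      = (1/24)[(8) + (8) + (-2) + (-2) + (16) + (-2) + (-2) + (0) + (0)] = 24/24 = 1
  <chi_8*chi_8, chi_9> = (1/24)[1*(4)*conj(2) + 1*(4)*conj(-2) + 2*(1)*conj(-sqrt(3)) + 2*(1)*conj(1) + 2*(4)*conj(0) + 2*(1)*conj(-1) + 2*(1)*conj(sqrt(3)) + 6*(0)*conj(0) + 6*(0)*conj(0)]
      = (1/24)[(8) + (-8) + (-2*sqrt(3)) + (2) + (0) + (-2) + (2*sqrt(3)) + (0) + (0)] = 0/24 = 0
Hence the multiplicities are chi_1: 1, chi_2: 1, chi_8: 1. Dimension check: dim(chi_8)*dim(chi_8) = 2*2 = 4 and sum (mult * dim) = 1*1 + 1*1 + 1*2 = 4.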